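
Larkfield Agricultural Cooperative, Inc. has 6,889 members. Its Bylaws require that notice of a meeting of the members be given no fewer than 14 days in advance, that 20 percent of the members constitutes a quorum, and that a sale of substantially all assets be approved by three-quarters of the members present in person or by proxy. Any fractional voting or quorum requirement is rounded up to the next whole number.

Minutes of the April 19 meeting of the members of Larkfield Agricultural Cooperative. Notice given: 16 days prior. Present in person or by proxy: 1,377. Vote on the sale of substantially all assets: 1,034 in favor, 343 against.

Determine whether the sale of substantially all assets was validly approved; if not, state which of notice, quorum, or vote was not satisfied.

Notice: 16 days given; 14 required. Satisfied.
Quorum: 20% of 6,889 = 1,377.80, rounded up to 1,378; 1,377 present. Not satisfied.
Vote: requires three-fourths of those present (1,377); 3/4 of 1377 = 1032.75, rounded up to 1033, so 1,033 needed; 1,034 in favor. Satisfied.

Invalid — quorum requirement not satisfied.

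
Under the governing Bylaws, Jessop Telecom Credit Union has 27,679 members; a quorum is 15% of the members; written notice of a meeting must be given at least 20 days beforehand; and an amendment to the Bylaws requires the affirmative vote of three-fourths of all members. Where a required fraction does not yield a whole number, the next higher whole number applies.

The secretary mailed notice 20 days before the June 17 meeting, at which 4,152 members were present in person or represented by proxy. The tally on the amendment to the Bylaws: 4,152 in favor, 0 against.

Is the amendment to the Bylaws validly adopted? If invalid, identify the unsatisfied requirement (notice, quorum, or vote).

Invalid — vote requirement not satisfied.

Notice: 20 days given; 20 required. Satisfied.
Quorum: 15% of 27,679 = 4,151.85, rounded up to 4,152; 4,152 present. Satisfied.
Vote: requires three-fourths of all members (27,679); 3/4 of 27679 = 20759.25, rounded up to 20760, so 20,760 needed; 4,152 in favor. Not satisfied.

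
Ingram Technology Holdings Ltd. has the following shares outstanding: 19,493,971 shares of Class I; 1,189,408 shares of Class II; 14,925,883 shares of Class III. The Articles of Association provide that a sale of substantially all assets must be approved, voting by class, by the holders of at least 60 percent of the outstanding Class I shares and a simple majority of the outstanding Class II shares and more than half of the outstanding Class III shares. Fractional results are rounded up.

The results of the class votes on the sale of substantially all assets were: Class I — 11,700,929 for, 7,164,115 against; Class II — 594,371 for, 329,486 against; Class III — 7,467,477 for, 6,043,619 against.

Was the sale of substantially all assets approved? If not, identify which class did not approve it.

Class I: 3/5 of 19493971 = 11696382.60, rounded up to 11696383; 11,696,383 required, 11,700,929 in favor — approved.
Class II: a majority of 1189408 is 594705; 594,705 required, 594,371 in favor — not approved.
Class III: a majority of 14925883 is 7462942; 7,462,942 required, 7,467,477 in favor — approved.

Not approved — the Class II shares did not give the required vote.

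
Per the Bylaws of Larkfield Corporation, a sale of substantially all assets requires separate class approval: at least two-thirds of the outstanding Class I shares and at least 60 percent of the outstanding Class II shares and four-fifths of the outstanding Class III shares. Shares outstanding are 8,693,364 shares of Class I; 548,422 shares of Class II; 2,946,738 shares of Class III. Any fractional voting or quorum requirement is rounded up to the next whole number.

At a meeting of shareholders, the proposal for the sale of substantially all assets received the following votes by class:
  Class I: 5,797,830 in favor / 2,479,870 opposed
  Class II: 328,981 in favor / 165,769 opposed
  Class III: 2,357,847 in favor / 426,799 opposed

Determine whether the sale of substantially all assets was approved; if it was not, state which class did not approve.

Not approved — the Class II shares did not give the required vote.

Class I: 2/3 of 8693364 = 5795576; 5,795,576 required, 5,797,830 in favor — approved.
Class II: 3/5 of 548422 = 329053.20, rounded up to 329054; 329,054 required, 328,981 in favor — not approved.
Class III: 4/5 of 2946738 = 2357390.40, rounded up to 2357391; 2,357,391 required, 2,357,847 in favor — approved.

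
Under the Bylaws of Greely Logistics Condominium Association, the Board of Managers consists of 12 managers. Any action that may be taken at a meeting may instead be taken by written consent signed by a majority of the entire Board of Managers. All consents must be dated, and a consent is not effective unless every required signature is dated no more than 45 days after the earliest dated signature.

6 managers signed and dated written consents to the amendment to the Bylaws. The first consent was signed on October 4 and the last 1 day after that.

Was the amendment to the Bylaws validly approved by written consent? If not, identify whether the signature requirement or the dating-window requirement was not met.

Signatures required: a majority of 12 — a majority of 12 is 7, so 7 needed; 6 signed. Insufficient.
Dating window: the latest signature is 1 day after the earliest; the limit is 45 days. Within the window.

Not effective — insufficient signatures.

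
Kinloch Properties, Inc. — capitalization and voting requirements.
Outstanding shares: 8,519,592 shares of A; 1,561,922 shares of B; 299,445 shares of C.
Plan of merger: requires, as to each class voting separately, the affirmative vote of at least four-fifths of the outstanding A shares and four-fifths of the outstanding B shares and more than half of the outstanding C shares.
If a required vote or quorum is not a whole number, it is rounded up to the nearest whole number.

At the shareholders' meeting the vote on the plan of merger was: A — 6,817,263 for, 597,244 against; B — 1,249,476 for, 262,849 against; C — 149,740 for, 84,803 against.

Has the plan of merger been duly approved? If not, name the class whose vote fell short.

A: 4/5 of 8519592 = 6815673.60, rounded up to 6815674; 6,815,674 required, 6,817,263 in favor — approved.
B: 4/5 of 1561922 = 1249537.60, rounded up to 1249538; 1,249,538 required, 1,249,476 in favor — not approved.
C: a majority of 299445 is 149723; 149,723 required, 149,740 in favor — approved.

Not approved — the B shares did not give the required vote.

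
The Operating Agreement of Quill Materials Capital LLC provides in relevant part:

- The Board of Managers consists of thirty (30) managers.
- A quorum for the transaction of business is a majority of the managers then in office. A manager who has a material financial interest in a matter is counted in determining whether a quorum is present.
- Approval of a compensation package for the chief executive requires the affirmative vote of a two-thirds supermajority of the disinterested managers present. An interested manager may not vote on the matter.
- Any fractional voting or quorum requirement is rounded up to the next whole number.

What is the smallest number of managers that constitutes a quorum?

A majority of 30 is 16.

16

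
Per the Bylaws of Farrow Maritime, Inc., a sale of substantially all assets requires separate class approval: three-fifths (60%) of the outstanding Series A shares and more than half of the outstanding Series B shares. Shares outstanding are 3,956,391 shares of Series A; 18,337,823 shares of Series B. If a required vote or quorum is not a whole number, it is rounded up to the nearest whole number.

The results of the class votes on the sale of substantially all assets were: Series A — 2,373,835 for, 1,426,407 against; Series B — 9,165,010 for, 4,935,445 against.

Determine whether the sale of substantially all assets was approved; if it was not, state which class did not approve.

Not approved — the Series B shares did not give the required vote.

Series A: 3/5 of 3956391 = 2373834.60, rounded up to 2373835; 2,373,835 required, 2,373,835 in favor — approved.
Series B: a majority of 18337823 is 9168912; 9,168,912 required, 9,165,010 in favor — not approved.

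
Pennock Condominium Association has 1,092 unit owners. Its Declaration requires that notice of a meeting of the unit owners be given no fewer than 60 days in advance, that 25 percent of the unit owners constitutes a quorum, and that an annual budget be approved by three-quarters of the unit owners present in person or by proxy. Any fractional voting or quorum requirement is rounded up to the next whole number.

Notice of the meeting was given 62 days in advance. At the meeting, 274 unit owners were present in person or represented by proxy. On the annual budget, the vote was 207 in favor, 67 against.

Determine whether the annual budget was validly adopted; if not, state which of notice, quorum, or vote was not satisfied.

Valid — all requirements satisfied.

Notice: 62 days given; 60 required. Satisfied.
Quorum: 25% of 1,092 = 273; 274 present. Satisfied.
Vote: requires three-fourths of those present (274); 3/4 of 274 = 205.50, rounded up to 206, so 206 needed; 207 in favor. Satisfied.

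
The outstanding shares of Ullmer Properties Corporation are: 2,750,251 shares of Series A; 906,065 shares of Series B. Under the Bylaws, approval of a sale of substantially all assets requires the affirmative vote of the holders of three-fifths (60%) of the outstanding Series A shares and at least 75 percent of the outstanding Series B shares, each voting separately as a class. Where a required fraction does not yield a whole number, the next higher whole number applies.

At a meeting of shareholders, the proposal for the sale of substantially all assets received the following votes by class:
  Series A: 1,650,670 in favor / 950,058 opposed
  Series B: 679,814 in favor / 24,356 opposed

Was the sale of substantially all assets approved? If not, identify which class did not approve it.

Approved — every class gave the required vote.

Series A: 3/5 of 2750251 = 1650150.60, rounded up to 1650151; 1,650,151 required, 1,650,670 in favor — approved.
Series B: 3/4 of 906065 = 679548.75, rounded up to 679549; 679,549 required, 679,814 in favor — approved.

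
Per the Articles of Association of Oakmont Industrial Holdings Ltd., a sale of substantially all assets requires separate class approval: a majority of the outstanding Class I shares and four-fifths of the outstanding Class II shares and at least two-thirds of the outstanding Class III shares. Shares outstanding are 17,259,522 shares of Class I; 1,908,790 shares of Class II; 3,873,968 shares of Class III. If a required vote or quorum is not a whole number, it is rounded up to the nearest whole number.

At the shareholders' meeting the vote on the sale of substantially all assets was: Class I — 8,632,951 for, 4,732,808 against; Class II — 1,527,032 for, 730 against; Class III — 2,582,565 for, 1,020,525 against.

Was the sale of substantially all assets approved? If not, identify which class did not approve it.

Not approved — the Class III shares did not give the required vote.

Class I: a majority of 17259522 is 8629762; 8,629,762 required, 8,632,951 in favor — approved.
Class II: 4/5 of 1908790 = 1527032; 1,527,032 required, 1,527,032 in favor — approved.
Class III: 2/3 of 3873968 = 2582645.33, rounded up to 2582646; 2,582,646 required, 2,582,565 in favor — not approved.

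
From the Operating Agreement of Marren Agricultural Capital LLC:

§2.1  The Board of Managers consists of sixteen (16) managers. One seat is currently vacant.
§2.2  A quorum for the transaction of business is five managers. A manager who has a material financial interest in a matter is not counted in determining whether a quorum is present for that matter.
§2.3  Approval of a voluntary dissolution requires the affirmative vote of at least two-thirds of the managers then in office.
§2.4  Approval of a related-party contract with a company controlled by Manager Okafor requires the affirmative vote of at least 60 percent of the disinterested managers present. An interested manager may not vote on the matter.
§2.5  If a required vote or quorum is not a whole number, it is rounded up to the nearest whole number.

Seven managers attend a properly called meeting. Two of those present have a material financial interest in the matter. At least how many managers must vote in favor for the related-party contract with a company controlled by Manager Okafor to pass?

3

The related-party contract with a company controlled by Manager Okafor requires three-fifths of the disinterested managers present (7 − 2 = 5).
3/5 of 5 = 3.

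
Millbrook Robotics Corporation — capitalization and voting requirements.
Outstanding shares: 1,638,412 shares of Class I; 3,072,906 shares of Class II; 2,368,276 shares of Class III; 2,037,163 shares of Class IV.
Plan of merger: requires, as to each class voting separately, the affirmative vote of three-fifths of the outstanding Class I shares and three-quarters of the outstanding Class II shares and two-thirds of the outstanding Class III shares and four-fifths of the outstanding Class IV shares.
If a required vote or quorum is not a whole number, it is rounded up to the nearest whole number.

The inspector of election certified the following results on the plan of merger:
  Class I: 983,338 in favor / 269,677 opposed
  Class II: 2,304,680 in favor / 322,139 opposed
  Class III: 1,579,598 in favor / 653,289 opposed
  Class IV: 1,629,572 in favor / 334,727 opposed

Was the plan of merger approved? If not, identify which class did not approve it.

Not approved — the Class IV shares did not give the required vote.

Class I: 3/5 of 1638412 = 983047.20, rounded up to 983048; 983,048 required, 983,338 in favor — approved.
Class II: 3/4 of 3072906 = 2304679.50, rounded up to 2304680; 2,304,680 required, 2,304,680 in favor — approved.
Class III: 2/3 of 2368276 = 1578850.67, rounded up to 1578851; 1,578,851 required, 1,579,598 in favor — approved.
Class IV: 4/5 of 2037163 = 1629730.40, rounded up to 1629731; 1,629,731 required, 1,629,572 in favor — not approved.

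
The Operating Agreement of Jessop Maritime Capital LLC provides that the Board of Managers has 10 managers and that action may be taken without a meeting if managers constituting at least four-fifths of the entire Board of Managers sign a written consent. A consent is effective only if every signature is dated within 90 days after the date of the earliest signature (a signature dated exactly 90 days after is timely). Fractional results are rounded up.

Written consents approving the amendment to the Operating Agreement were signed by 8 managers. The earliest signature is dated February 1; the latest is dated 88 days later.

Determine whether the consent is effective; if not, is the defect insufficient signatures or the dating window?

Signatures required: at least four-fifths of 10 — 4/5 of 10 = 8, so 8 needed; 8 signed. Sufficient.
Dating window: the latest signature is 88 days after the earliest; the limit is 90 days. Within the window.

Effective — both the signature and dating-window requirements are satisfied.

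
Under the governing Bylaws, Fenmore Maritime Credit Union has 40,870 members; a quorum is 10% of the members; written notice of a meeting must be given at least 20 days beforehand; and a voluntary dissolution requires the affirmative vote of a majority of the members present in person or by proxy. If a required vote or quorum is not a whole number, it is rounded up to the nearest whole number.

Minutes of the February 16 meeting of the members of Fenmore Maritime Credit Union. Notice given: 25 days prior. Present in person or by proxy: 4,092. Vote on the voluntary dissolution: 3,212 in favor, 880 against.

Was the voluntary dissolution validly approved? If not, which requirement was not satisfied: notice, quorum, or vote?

Notice: 25 days given; 20 required. Satisfied.
Quorum: 10% of 40,870 = 4,087; 4,092 present. Satisfied.
Vote: requires a majority of those present (4,092); a majority of 4092 is 2047, so 2,047 needed; 3,212 in favor. Satisfied.

Valid — all requirements satisfied.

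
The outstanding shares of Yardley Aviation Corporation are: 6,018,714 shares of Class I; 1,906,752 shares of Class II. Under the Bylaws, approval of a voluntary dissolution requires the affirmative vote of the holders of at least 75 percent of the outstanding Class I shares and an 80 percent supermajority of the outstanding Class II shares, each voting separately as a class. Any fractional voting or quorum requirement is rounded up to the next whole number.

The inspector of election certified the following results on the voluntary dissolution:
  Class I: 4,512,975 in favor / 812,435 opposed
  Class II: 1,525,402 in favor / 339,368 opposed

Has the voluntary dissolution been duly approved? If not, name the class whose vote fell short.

Not approved — the Class I shares did not give the required vote.

Class I: 3/4 of 6018714 = 4514035.50, rounded up to 4514036; 4,514,036 required, 4,512,975 in favor — not approved.
Class II: 4/5 of 1906752 = 1525401.60, rounded up to 1525402; 1,525,402 required, 1,525,402 in favor — approved.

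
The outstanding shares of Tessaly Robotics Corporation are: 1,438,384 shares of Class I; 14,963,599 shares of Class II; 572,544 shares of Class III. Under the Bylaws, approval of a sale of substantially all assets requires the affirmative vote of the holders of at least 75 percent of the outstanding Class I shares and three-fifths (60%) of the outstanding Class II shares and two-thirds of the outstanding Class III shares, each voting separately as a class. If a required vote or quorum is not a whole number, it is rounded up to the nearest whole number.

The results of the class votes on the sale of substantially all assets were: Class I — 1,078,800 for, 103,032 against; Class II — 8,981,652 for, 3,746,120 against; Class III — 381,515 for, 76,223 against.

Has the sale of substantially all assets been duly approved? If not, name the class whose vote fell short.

Not approved — the Class III shares did not give the required vote.

Class I: 3/4 of 1438384 = 1078788; 1,078,788 required, 1,078,800 in favor — approved.
Class II: 3/5 of 14963599 = 8978159.40, rounded up to 8978160; 8,978,160 required, 8,981,652 in favor — approved.
Class III: 2/3 of 572544 = 381696; 381,696 required, 381,515 in favor — not approved.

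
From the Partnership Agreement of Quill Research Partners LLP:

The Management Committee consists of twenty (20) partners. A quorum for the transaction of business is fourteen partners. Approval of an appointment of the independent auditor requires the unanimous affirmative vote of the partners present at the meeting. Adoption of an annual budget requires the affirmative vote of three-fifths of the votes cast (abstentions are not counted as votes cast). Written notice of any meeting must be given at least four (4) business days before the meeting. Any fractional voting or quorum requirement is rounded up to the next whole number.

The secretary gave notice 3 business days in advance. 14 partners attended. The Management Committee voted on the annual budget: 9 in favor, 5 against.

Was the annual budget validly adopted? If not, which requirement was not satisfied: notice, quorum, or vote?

Invalid — notice requirement not satisfied.

Notice: 3 business days given; 4 required (3 < 4). Not satisfied.
Quorum: 14 present; quorum is 14. Satisfied.
Vote: the annual budget requires three-fifths of the votes cast (14). 3/5 of 14 = 8.40, rounded up to 9, so 9 affirmative votes are needed; 9 voted in favor. Satisfied.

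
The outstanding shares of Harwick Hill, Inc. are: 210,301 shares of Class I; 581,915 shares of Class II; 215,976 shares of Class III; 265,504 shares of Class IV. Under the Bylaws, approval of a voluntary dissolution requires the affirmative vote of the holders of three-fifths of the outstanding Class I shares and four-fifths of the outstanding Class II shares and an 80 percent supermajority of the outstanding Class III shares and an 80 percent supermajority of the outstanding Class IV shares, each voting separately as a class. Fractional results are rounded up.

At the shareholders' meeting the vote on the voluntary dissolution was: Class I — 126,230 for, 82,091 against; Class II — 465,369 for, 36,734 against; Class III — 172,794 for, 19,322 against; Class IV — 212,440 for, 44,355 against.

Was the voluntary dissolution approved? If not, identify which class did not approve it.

Not approved — the Class II shares did not give the required vote.

Class I: 3/5 of 210301 = 126180.60, rounded up to 126181; 126,181 required, 126,230 in favor — approved.
Class II: 4/5 of 581915 = 465532; 465,532 required, 465,369 in favor — not approved.
Class III: 4/5 of 215976 = 172780.80, rounded up to 172781; 172,781 required, 172,794 in favor — approved.
Class IV: 4/5 of 265504 = 212403.20, rounded up to 212404; 212,404 required, 212,440 in favor — approved.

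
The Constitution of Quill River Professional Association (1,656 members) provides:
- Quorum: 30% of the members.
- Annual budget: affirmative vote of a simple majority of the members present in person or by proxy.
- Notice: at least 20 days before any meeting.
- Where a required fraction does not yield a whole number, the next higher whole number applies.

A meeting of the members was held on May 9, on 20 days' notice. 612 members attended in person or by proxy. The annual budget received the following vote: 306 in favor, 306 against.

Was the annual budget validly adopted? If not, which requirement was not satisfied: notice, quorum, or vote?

Invalid — vote requirement not satisfied.

Notice: 20 days given; 20 required. Satisfied.
Quorum: 30% of 1,656 = 496.80, rounded up to 497; 612 present. Satisfied.
Vote: requires a majority of those present (612); a majority of 612 is 307, so 307 needed; 306 in favor. Not satisfied.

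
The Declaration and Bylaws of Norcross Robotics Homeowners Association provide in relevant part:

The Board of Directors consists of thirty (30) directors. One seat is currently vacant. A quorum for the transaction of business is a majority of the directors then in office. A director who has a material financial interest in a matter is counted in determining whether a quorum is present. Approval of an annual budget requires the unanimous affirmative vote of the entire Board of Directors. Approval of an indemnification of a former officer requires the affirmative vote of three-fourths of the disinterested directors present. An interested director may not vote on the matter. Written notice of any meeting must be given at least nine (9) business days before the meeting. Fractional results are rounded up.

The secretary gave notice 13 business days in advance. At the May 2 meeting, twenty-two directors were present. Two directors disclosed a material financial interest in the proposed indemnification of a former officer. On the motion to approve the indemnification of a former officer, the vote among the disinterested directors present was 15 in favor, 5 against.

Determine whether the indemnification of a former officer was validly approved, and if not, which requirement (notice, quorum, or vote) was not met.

Notice: 13 business days given; 9 required (13 ≥ 9). Satisfied.
Quorum: 22 present (interested directors count toward quorum); quorum is 15. Satisfied.
Vote: the indemnification of a former officer requires three-fourths of the disinterested directors present (22 − 2 = 20). 3/4 of 20 = 15, so 15 affirmative votes are needed; 15 voted in favor. Satisfied.

Valid — all requirements satisfied.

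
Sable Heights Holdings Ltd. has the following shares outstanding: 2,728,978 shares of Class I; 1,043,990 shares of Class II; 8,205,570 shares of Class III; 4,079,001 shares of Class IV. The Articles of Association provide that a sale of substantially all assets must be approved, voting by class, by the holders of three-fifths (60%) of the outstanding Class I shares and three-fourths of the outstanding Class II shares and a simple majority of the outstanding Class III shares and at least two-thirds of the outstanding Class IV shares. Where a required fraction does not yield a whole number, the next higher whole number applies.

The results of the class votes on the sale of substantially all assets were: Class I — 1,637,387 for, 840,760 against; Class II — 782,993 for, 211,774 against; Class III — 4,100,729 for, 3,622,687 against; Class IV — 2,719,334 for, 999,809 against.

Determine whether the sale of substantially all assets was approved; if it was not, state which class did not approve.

Class I: 3/5 of 2728978 = 1637386.80, rounded up to 1637387; 1,637,387 required, 1,637,387 in favor — approved.
Class II: 3/4 of 1043990 = 782992.50, rounded up to 782993; 782,993 required, 782,993 in favor — approved.
Class III: a majority of 8205570 is 4102786; 4,102,786 required, 4,100,729 in favor — not approved.
Class IV: 2/3 of 4079001 = 2719334; 2,719,334 required, 2,719,334 in favor — approved.

Not approved — the Class III shares did not give the required vote.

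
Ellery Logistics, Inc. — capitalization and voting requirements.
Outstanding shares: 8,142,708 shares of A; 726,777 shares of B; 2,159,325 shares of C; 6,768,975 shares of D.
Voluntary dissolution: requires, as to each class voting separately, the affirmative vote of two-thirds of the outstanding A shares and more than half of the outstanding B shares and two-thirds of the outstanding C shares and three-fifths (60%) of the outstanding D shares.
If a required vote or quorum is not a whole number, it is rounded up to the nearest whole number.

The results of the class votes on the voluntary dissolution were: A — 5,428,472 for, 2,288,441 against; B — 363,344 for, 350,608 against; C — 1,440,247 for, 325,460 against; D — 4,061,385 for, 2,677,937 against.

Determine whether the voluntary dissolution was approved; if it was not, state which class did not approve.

Not approved — the B shares did not give the required vote.

A: 2/3 of 8142708 = 5428472; 5,428,472 required, 5,428,472 in favor — approved.
B: a majority of 726777 is 363389; 363,389 required, 363,344 in favor — not approved.
C: 2/3 of 2159325 = 1439550; 1,439,550 required, 1,440,247 in favor — approved.
D: 3/5 of 6768975 = 4061385; 4,061,385 required, 4,061,385 in favor — approved.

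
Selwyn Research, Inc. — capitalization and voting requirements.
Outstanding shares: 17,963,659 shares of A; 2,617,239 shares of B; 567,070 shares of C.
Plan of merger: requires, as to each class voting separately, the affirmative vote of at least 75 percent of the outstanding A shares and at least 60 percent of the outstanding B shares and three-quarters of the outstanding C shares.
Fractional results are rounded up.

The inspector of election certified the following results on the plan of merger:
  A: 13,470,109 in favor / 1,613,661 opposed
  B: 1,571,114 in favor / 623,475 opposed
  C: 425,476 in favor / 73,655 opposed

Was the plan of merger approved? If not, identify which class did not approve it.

Not approved — the A shares did not give the required vote.

A: 3/4 of 17963659 = 13472744.25, rounded up to 13472745; 13,472,745 required, 13,470,109 in favor — not approved.
B: 3/5 of 2617239 = 1570343.40, rounded up to 1570344; 1,570,344 required, 1,571,114 in favor — approved.
C: 3/4 of 567070 = 425302.50, rounded up to 425303; 425,303 required, 425,476 in favor — approved.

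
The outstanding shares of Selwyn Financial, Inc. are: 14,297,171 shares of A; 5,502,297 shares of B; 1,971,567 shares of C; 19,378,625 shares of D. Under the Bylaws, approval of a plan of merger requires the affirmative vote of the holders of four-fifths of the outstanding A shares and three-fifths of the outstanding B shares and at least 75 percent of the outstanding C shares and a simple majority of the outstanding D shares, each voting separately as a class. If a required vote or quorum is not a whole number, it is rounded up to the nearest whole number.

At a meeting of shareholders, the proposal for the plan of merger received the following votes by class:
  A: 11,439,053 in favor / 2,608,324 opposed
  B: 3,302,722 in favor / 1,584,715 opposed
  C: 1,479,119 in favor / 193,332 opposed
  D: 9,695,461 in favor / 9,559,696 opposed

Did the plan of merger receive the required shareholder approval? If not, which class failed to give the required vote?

A: 4/5 of 14297171 = 11437736.80, rounded up to 11437737; 11,437,737 required, 11,439,053 in favor — approved.
B: 3/5 of 5502297 = 3301378.20, rounded up to 3301379; 3,301,379 required, 3,302,722 in favor — approved.
C: 3/4 of 1971567 = 1478675.25, rounded up to 1478676; 1,478,676 required, 1,479,119 in favor — approved.
D: a majority of 19378625 is 9689313; 9,689,313 required, 9,695,461 in favor — approved.

Approved — every class gave the required vote.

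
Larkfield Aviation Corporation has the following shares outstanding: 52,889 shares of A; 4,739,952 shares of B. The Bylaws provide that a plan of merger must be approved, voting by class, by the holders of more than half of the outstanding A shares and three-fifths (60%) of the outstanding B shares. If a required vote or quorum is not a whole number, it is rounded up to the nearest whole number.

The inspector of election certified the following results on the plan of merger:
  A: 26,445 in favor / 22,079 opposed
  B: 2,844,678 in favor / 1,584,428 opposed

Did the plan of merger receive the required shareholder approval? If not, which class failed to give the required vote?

A: a majority of 52889 is 26445; 26,445 required, 26,445 in favor — approved.
B: 3/5 of 4739952 = 2843971.20, rounded up to 2843972; 2,843,972 required, 2,844,678 in favor — approved.

Approved — every class gave the required vote.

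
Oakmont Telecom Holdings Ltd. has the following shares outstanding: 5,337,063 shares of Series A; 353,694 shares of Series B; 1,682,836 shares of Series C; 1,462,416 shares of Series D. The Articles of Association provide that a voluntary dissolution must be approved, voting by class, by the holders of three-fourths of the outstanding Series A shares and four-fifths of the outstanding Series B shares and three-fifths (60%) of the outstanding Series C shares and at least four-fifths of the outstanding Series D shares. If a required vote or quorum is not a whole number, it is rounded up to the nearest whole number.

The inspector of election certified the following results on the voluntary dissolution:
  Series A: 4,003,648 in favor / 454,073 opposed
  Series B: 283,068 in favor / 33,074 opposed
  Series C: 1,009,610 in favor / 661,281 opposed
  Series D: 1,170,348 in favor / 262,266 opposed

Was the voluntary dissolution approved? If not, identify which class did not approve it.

Series A: 3/4 of 5337063 = 4002797.25, rounded up to 4002798; 4,002,798 required, 4,003,648 in favor — approved.
Series B: 4/5 of 353694 = 282955.20, rounded up to 282956; 282,956 required, 283,068 in favor — approved.
Series C: 3/5 of 1682836 = 1009701.60, rounded up to 1009702; 1,009,702 required, 1,009,610 in favor — not approved.
Series D: 4/5 of 1462416 = 1169932.80, rounded up to 1169933; 1,169,933 required, 1,170,348 in favor — approved.

Not approved — the Series C shares did not give the required vote.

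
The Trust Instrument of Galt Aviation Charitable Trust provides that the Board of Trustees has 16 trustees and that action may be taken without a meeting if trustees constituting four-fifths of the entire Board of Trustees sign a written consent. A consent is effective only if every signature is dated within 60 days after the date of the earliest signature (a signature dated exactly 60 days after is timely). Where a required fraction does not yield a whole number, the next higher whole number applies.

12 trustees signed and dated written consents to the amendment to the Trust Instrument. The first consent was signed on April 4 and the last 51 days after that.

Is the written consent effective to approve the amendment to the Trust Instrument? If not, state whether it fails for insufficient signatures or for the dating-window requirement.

Not effective — insufficient signatures.

Signatures required: four-fifths of 16 — 4/5 of 16 = 12.80, rounded up to 13, so 13 needed; 12 signed. Insufficient.
Dating window: the latest signature is 51 days after the earliest; the limit is 60 days. Within the window.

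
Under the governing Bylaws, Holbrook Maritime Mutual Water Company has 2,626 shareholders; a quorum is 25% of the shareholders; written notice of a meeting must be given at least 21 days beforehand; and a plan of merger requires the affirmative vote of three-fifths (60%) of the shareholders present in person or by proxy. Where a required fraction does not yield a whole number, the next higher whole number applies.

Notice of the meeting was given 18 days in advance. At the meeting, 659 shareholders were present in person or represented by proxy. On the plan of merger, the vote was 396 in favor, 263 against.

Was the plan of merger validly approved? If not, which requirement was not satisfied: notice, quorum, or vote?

Invalid — notice requirement not satisfied.

Notice: 18 days given; 21 required. Not satisfied.
Quorum: 25% of 2,626 = 656.50, rounded up to 657; 659 present. Satisfied.
Vote: requires three-fifths of those present (659); 3/5 of 659 = 395.40, rounded up to 396, so 396 needed; 396 in favor. Satisfied.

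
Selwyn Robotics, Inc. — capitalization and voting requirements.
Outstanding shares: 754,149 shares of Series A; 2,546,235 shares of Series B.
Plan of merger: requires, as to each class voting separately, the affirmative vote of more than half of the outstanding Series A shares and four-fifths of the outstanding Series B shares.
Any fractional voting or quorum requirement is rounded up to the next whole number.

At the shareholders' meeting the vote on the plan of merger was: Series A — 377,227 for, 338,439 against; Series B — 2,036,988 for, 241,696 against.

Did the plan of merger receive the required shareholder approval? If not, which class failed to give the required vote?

Approved — every class gave the required vote.

Series A: a majority of 754149 is 377075; 377,075 required, 377,227 in favor — approved.
Series B: 4/5 of 2546235 = 2036988; 2,036,988 required, 2,036,988 in favor — approved.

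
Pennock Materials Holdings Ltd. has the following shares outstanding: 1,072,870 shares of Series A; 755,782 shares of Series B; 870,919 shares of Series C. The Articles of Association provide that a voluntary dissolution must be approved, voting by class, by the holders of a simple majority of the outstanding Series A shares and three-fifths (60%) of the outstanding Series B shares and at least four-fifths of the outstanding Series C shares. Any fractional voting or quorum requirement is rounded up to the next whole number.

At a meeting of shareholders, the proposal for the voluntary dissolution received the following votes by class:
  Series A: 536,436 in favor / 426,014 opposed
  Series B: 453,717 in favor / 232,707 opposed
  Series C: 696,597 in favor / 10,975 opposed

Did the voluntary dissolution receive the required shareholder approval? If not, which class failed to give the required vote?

Series A: a majority of 1072870 is 536436; 536,436 required, 536,436 in favor — approved.
Series B: 3/5 of 755782 = 453469.20, rounded up to 453470; 453,470 required, 453,717 in favor — approved.
Series C: 4/5 of 870919 = 696735.20, rounded up to 696736; 696,736 required, 696,597 in favor — not approved.

Not approved — the Series C shares did not give the required vote.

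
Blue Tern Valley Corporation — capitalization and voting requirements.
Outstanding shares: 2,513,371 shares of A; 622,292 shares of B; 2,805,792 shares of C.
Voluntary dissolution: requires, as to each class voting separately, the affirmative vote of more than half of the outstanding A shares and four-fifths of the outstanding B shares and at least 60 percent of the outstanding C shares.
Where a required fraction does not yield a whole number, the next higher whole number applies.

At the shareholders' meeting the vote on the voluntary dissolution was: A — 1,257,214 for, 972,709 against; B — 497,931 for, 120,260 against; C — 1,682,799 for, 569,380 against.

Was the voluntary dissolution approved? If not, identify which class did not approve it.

A: a majority of 2513371 is 1256686; 1,256,686 required, 1,257,214 in favor — approved.
B: 4/5 of 622292 = 497833.60, rounded up to 497834; 497,834 required, 497,931 in favor — approved.
C: 3/5 of 2805792 = 1683475.20, rounded up to 1683476; 1,683,476 required, 1,682,799 in favor — not approved.

Not approved — the C shares did not give the required vote.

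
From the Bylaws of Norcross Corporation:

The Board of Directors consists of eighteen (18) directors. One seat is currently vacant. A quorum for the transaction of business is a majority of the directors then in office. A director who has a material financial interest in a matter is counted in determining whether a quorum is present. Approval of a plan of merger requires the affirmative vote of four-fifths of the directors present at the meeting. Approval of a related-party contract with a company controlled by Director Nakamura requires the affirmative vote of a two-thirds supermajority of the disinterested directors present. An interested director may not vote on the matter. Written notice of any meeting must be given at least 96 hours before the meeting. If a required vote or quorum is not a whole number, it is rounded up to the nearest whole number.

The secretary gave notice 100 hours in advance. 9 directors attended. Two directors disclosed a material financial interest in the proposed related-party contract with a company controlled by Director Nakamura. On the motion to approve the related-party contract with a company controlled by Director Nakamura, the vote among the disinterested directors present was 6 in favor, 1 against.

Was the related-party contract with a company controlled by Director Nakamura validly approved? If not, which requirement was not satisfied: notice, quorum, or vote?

Valid — all requirements satisfied.

Notice: 100 hours given; 96 required (100 ≥ 96). Satisfied.
Quorum: 9 present (interested directors count toward quorum); quorum is 9. Satisfied.
Vote: the related-party contract with a company controlled by Director Nakamura requires two-thirds of the disinterested directors present (9 − 2 = 7). 2/3 of 7 = 4.67, rounded up to 5, so 5 affirmative votes are needed; 6 voted in favor. Satisfied.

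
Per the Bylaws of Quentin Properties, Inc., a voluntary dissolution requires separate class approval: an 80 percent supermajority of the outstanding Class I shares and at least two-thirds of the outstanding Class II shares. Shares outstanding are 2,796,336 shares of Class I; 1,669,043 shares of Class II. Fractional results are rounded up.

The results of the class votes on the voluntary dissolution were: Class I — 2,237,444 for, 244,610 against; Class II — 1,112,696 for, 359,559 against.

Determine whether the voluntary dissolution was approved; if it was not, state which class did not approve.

Class I: 4/5 of 2796336 = 2237068.80, rounded up to 2237069; 2,237,069 required, 2,237,444 in favor — approved.
Class II: 2/3 of 1669043 = 1112695.33, rounded up to 1112696; 1,112,696 required, 1,112,696 in favor — approved.

Approved — every class gave the required vote.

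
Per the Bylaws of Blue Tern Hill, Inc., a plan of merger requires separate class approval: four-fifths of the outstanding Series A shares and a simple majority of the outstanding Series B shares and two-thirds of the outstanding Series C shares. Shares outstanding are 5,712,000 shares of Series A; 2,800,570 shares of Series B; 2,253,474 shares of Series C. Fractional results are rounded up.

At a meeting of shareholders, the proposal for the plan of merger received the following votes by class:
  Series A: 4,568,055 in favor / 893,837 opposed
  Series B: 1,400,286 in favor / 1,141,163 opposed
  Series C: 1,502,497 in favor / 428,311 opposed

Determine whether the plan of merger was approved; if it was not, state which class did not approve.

Not approved — the Series A shares did not give the required vote.

Series A: 4/5 of 5712000 = 4569600; 4,569,600 required, 4,568,055 in favor — not approved.
Series B: a majority of 2800570 is 1400286; 1,400,286 required, 1,400,286 in favor — approved.
Series C: 2/3 of 2253474 = 1502316; 1,502,316 required, 1,502,497 in favor — approved.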